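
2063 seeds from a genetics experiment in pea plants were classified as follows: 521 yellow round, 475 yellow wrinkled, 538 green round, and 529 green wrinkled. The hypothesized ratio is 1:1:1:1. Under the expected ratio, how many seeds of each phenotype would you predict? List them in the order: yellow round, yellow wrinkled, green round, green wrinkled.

Expected counts for N = 2063 under a 1:1:1:1 ratio (total parts = 4):
  yellow round: 2063 × 1/4 = 515.75
  yellow wrinkled: 2063 × 1/4 = 515.75
  green round: 2063 × 1/4 = 515.75
  green wrinkled: 2063 × 1/4 = 515.75

515.75, 515.75, 515.75, 515.75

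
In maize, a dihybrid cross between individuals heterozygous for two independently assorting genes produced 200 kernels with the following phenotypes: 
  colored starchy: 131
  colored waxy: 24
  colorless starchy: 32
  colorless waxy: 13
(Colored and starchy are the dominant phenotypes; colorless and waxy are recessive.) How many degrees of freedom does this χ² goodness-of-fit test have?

3

A dihybrid F₂ with independent assortment and complete dominance at both loci gives a 9:3:3:1 phenotypic ratio.
A goodness-of-fit test with 4 phenotype classes has df = 4 − 1 = 3.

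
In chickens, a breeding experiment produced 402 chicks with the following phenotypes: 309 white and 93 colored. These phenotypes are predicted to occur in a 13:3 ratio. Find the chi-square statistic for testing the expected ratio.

5.072

Total ratio parts = 16. Expected numbers out of 402:
  white: 402 × 13/16 = 326.625
  colored: 402 × 3/16 = 75.375
χ² = Σ (O − E)² / E
  white: (309 − 326.625)² / 326.625 = 0.9511
  colored: (93 − 75.375)² / 75.375 = 4.1213
χ² = 0.9511 + 4.1213 = 5.0724 ≈ 5.072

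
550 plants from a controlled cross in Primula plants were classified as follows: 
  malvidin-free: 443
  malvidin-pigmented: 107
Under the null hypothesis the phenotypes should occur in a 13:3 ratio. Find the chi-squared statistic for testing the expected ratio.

0.179

Total ratio parts = 16. Expected numbers out of 550:
  malvidin-free: 550 × 13/16 = 446.875
  malvidin-pigmented: 550 × 3/16 = 103.125
χ² = Σ (O − E)² / E
  malvidin-free: (443 − 446.875)² / 446.875 = 0.0336
  malvidin-pigmented: (107 − 103.125)² / 103.125 = 0.1456
χ² = 0.0336 + 0.1456 = 0.1792 ≈ 0.179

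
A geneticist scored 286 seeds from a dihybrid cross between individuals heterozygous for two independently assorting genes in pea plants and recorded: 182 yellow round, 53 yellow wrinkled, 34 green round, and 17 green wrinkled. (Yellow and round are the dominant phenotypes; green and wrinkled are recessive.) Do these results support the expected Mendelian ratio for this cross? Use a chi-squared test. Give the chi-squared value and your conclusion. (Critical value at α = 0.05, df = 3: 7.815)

10.006; not consistent

A dihybrid F₂ with independent assortment and complete dominance at both loci gives a 9:3:3:1 phenotypic ratio.
Expected counts for N = 286 under a 9:3:3:1 ratio (total parts = 16):
  yellow round: 286 × 9/16 = 160.875
  yellow wrinkled: 286 × 3/16 = 53.625
  green round: 286 × 3/16 = 53.625
  green wrinkled: 286 × 1/16 = 17.875
χ² = Σ (O − E)² / E
  yellow round: (182 − 160.875)² / 160.875 = 2.7740
  yellow wrinkled: (53 − 53.625)² / 53.625 = 0.0073
  green round: (34 − 53.625)² / 53.625 = 7.1821
  green wrinkled: (17 − 17.875)² / 17.875 = 0.0428
χ² = 2.7740 + 0.0073 + 7.1821 + 0.0428 = 10.0062 ≈ 10.006
Degrees of freedom = 4 − 1 = 3; critical value at α = 0.05 is 7.815.
Since 10.006 > 7.815, we reject the null hypothesis — the data do not fit the 9:3:3:1 ratio.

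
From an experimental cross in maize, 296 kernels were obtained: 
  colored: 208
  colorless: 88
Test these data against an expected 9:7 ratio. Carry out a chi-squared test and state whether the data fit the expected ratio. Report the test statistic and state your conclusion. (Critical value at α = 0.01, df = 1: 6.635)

23.643; not consistent

Under the 9:7 hypothesis (Σ ratio = 16, N = 296):
  colored: 296 × 9/16 = 166.5
  colorless: 296 × 7/16 = 129.5
χ² = Σ (O − E)² / E
  colored: (208 − 166.5)² / 166.5 = 10.3438
  colorless: (88 − 129.5)² / 129.5 = 13.2992
χ² = 10.3438 + 13.2992 = 23.643
Degrees of freedom = 2 − 1 = 1; critical value at α = 0.01 is 6.635.
Since 23.643 > 6.635, we reject the null hypothesis — the data do not fit the 9:7 ratio.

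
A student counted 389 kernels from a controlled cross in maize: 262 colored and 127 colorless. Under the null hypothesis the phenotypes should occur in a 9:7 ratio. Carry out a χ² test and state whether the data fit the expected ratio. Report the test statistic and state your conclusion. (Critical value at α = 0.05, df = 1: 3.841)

Expected counts for N = 389 under a 9:7 ratio (total parts = 16):
  colored: 389 × 9/16 = 218.8125
  colorless: 389 × 7/16 = 170.1875
χ² = Σ (O − E)² / E
  colored: (262 − 218.8125)² / 218.8125 = 8.5240
  colorless: (127 − 170.1875)² / 170.1875 = 10.9594
χ² = 8.5240 + 10.9594 = 19.4834 ≈ 19.483
Degrees of freedom = 2 − 1 = 1; critical value at α = 0.05 is 3.841.
Since 19.483 > 3.841, we reject the null hypothesis — the data do not fit the 9:7 ratio.

19.483; not consistent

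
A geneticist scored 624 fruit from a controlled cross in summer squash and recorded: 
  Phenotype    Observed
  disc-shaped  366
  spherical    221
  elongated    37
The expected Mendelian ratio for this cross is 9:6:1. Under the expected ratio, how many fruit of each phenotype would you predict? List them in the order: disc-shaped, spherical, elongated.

Total ratio parts = 16. Expected numbers out of 624:
  disc-shaped: 624 × 9/16 = 351
  spherical: 624 × 6/16 = 234
  elongated: 624 × 1/16 = 39

351, 234, 39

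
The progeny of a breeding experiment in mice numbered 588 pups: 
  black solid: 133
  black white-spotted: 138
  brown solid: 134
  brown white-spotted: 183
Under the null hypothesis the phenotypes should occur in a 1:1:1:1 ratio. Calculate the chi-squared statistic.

Total ratio parts = 4. Expected numbers out of 588:
  black solid: 588 × 1/4 = 147
  black white-spotted: 588 × 1/4 = 147
  brown solid: 588 × 1/4 = 147
  brown white-spotted: 588 × 1/4 = 147
χ² = Σ (O − E)² / E
  black solid: (133 − 147)² / 147 = 1.3333
  black white-spotted: (138 − 147)² / 147 = 0.5510
  brown solid: (134 − 147)² / 147 = 1.1497
  brown white-spotted: (183 − 147)² / 147 = 8.8163
χ² = 1.3333 + 0.5510 + 1.1497 + 8.8163 = 11.8503 ≈ 11.850

11.850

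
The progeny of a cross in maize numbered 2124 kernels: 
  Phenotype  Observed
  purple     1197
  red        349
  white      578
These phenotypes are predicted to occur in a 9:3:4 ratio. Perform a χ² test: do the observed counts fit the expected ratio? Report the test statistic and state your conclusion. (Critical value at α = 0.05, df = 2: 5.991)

10.255; not consistent

Expected counts for N = 2124 under a 9:3:4 ratio (total parts = 16):
  purple: 2124 × 9/16 = 1194.75
  red: 2124 × 3/16 = 398.25
  white: 2124 × 4/16 = 531
χ² = Σ (O − E)² / E
  purple: (1197 − 1194.75)² / 1194.75 = 0.0042
  red: (349 − 398.25)² / 398.25 = 6.0906
  white: (578 − 531)² / 531 = 4.1601
χ² = 0.0042 + 6.0906 + 4.1601 = 10.2549 ≈ 10.255
Degrees of freedom = 3 − 1 = 2; critical value at α = 0.05 is 5.991.
Since 10.255 > 5.991, we reject the null hypothesis — the data do not fit the 9:3:4 ratio.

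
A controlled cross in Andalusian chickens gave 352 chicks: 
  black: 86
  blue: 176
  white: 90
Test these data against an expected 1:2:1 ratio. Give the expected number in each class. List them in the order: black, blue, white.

88, 176, 88

Expected counts for N = 352 under a 1:2:1 ratio (total parts = 4):
  black: 352 × 1/4 = 88
  blue: 352 × 2/4 = 176
  white: 352 × 1/4 = 88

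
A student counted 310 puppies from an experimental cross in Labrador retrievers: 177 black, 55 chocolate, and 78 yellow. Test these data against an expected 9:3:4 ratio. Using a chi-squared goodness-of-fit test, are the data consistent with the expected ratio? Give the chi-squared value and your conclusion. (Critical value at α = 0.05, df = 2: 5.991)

The 9:3:4 ratio has 16 parts, so with N = 310 the expected counts are:
  black: 310 × 9/16 = 174.375
  chocolate: 310 × 3/16 = 58.125
  yellow: 310 × 4/16 = 77.5
χ² = Σ (O − E)² / E
  black: (177 − 174.375)² / 174.375 = 0.0395
  chocolate: (55 − 58.125)² / 58.125 = 0.1680
  yellow: (78 − 77.5)² / 77.5 = 0.0032
χ² = 0.0395 + 0.1680 + 0.0032 = 0.2107 ≈ 0.211
Degrees of freedom = 3 − 1 = 2; critical value at α = 0.05 is 5.991.
Since 0.211 < 5.991, we fail to reject the null hypothesis — the data are consistent with the 9:3:4 ratio.

0.211; consistent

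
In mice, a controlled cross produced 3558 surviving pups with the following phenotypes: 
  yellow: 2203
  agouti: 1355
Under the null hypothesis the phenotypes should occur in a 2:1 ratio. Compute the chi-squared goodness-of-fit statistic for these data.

The 2:1 ratio has 3 parts, so with N = 3558 the expected counts are:
  yellow: 3558 × 2/3 = 2372
  agouti: 3558 × 1/3 = 1186
χ² = Σ (O − E)² / E
  yellow: (2203 − 2372)² / 2372 = 12.0409
  agouti: (1355 − 1186)² / 1186 = 24.0818
χ² = 12.0409 + 24.0818 = 36.1227 ≈ 36.123

36.123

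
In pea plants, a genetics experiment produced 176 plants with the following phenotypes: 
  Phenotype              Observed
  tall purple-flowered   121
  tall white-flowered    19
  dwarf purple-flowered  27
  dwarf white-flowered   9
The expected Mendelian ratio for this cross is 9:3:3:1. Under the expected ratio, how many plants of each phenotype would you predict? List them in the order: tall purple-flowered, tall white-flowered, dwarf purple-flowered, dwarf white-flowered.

99, 33, 33, 11

Under the 9:3:3:1 hypothesis (Σ ratio = 16, N = 176):
  tall purple-flowered: 176 × 9/16 = 99
  tall white-flowered: 176 × 3/16 = 33
  dwarf purple-flowered: 176 × 3/16 = 33
  dwarf white-flowered: 176 × 1/16 = 11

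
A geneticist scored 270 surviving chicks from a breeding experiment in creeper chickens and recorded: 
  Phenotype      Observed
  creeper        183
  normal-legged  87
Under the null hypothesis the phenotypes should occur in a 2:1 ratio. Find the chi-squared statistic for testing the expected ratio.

0.150

Expected counts for N = 270 under a 2:1 ratio (total parts = 3):
  creeper: 270 × 2/3 = 180
  normal-legged: 270 × 1/3 = 90
χ² = Σ (O − E)² / E
  creeper: (183 − 180)² / 180 = 0.0500
  normal-legged: (87 − 90)² / 90 = 0.1000
χ² = 0.0500 + 0.1000 = 0.150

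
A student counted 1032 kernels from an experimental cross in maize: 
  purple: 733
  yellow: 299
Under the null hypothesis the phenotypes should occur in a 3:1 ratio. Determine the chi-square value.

Under the 3:1 hypothesis (Σ ratio = 4, N = 1032):
  purple: 1032 × 3/4 = 774
  yellow: 1032 × 1/4 = 258
χ² = Σ (O − E)² / E
  purple: (733 − 774)² / 774 = 2.1718
  yellow: (299 − 258)² / 258 = 6.5155
χ² = 2.1718 + 6.5155 = 8.6873 ≈ 8.687

8.687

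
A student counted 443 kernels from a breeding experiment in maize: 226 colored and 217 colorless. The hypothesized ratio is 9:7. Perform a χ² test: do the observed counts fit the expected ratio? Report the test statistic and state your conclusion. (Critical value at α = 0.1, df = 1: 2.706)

4.932; not consistent

Total ratio parts = 16. Expected numbers out of 443:
  colored: 443 × 9/16 = 249.1875
  colorless: 443 × 7/16 = 193.8125
χ² = Σ (O − E)² / E
  colored: (226 − 249.1875)² / 249.1875 = 2.1577
  colorless: (217 − 193.8125)² / 193.8125 = 2.7741
χ² = 2.1577 + 2.7741 = 4.9318 ≈ 4.932
Degrees of freedom = 2 − 1 = 1; critical value at α = 0.1 is 2.706.
Since 4.932 > 2.706, we reject the null hypothesis — the data do not fit the 9:7 ratio.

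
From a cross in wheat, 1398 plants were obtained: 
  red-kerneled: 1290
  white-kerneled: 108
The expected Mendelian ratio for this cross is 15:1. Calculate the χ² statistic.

Expected counts for N = 1398 under a 15:1 ratio (total parts = 16):
  red-kerneled: 1398 × 15/16 = 1310.625
  white-kerneled: 1398 × 1/16 = 87.375
χ² = Σ (O − E)² / E
  red-kerneled: (1290 − 1310.625)² / 1310.625 = 0.3246
  white-kerneled: (108 − 87.375)² / 87.375 = 4.8686
χ² = 0.3246 + 4.8686 = 5.1932 ≈ 5.193

5.193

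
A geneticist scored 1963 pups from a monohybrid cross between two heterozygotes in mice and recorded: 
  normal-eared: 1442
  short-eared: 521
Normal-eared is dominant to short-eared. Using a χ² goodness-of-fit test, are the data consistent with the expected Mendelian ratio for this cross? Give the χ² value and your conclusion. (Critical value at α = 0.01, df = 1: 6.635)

2.486; consistent

For a monohybrid cross between heterozygotes with complete dominance, the expected phenotypic ratio is 3:1.
Total ratio parts = 4. Expected numbers out of 1963:
  normal-eared: 1963 × 3/4 = 1472.25
  short-eared: 1963 × 1/4 = 490.75
χ² = Σ (O − E)² / E
  normal-eared: (1442 − 1472.25)² / 1472.25 = 0.6215
  short-eared: (521 − 490.75)² / 490.75 = 1.8646
χ² = 0.6215 + 1.8646 = 2.4861 ≈ 2.486
Degrees of freedom = 2 − 1 = 1; critical value at α = 0.01 is 6.635.
Since 2.486 < 6.635, we fail to reject the null hypothesis — the data are consistent with the 3:1 ratio.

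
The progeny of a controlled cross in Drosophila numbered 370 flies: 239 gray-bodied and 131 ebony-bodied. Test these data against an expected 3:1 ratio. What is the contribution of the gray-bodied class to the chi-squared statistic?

5.341

The 3:1 ratio has 4 parts, so with N = 370 the expected counts are:
  gray-bodied: 370 × 3/4 = 277.5
  ebony-bodied: 370 × 1/4 = 92.5
Contribution of gray-bodied: (239 − 277.5)² / 277.5 = 5.3414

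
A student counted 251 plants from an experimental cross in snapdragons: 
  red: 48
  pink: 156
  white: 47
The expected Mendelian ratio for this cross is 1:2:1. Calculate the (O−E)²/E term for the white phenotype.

3.953

Total ratio parts = 4. Expected numbers out of 251:
  red: 251 × 1/4 = 62.75
  pink: 251 × 2/4 = 125.5
  white: 251 × 1/4 = 62.75
Contribution of white: (47 − 62.75)² / 62.75 = 3.9532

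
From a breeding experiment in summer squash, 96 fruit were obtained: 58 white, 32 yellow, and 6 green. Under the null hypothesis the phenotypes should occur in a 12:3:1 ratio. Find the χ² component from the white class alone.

The 12:3:1 ratio has 16 parts, so with N = 96 the expected counts are:
  white: 96 × 12/16 = 72
  yellow: 96 × 3/16 = 18
  green: 96 × 1/16 = 6
Contribution of white: (58 − 72)² / 72 = 2.7222

2.722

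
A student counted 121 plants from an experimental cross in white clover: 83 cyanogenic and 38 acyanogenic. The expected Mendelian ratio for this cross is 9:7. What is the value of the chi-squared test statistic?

Under the 9:7 hypothesis (Σ ratio = 16, N = 121):
  cyanogenic: 121 × 9/16 = 68.0625
  acyanogenic: 121 × 7/16 = 52.9375
χ² = Σ (O − E)² / E
  cyanogenic: (83 − 68.0625)² / 68.0625 = 3.2783
  acyanogenic: (38 − 52.9375)² / 52.9375 = 4.2149
χ² = 3.2783 + 4.2149 = 7.4932 ≈ 7.493

7.493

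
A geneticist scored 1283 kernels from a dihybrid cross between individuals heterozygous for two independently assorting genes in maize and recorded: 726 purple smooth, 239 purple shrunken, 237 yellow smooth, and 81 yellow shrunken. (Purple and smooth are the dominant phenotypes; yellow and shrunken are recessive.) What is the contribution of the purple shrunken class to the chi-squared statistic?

A dihybrid F₂ with independent assortment and complete dominance at both loci gives a 9:3:3:1 phenotypic ratio.
The 9:3:3:1 ratio has 16 parts, so with N = 1283 the expected counts are:
  purple smooth: 1283 × 9/16 = 721.6875
  purple shrunken: 1283 × 3/16 = 240.5625
  yellow smooth: 1283 × 3/16 = 240.5625
  yellow shrunken: 1283 × 1/16 = 80.1875
Contribution of purple shrunken: (239 − 240.5625)² / 240.5625 = 0.0101

0.010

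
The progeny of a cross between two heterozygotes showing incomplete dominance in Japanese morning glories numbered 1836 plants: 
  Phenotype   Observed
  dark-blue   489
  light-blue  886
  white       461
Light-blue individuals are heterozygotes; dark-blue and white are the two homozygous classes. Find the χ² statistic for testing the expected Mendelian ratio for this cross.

3.085

With incomplete dominance, a heterozygote × heterozygote cross gives a 1:2:1 phenotypic ratio.
Expected counts for N = 1836 under a 1:2:1 ratio (total parts = 4):
  dark-blue: 1836 × 1/4 = 459
  light-blue: 1836 × 2/4 = 918
  white: 1836 × 1/4 = 459
χ² = Σ (O − E)² / E
  dark-blue: (489 − 459)² / 459 = 1.9608
  light-blue: (886 − 918)² / 918 = 1.1155
  white: (461 − 459)² / 459 = 0.0087
χ² = 1.9608 + 1.1155 + 0.0087 = 3.085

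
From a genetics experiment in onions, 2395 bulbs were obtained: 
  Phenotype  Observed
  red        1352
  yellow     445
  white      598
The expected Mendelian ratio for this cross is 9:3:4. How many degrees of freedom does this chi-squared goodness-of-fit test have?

2

A goodness-of-fit test with 3 phenotype classes has df = 3 − 1 = 2.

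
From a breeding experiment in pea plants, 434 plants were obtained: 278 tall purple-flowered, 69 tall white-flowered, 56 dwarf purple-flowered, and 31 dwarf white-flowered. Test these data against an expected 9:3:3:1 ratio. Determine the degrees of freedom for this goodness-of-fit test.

3

A goodness-of-fit test with 4 phenotype classes has df = 4 − 1 = 3.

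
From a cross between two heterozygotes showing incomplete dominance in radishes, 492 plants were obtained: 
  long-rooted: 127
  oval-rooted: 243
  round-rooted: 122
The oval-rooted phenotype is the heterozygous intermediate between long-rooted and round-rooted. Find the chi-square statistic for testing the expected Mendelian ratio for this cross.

0.175

With incomplete dominance, a heterozygote × heterozygote cross gives a 1:2:1 phenotypic ratio.
Total ratio parts = 4. Expected numbers out of 492:
  long-rooted: 492 × 1/4 = 123
  oval-rooted: 492 × 2/4 = 246
  round-rooted: 492 × 1/4 = 123
χ² = Σ (O − E)² / E
  long-rooted: (127 − 123)² / 123 = 0.1301
  oval-rooted: (243 − 246)² / 246 = 0.0366
  round-rooted: (122 − 123)² / 123 = 0.0081
χ² = 0.1301 + 0.0366 + 0.0081 = 0.1748 ≈ 0.175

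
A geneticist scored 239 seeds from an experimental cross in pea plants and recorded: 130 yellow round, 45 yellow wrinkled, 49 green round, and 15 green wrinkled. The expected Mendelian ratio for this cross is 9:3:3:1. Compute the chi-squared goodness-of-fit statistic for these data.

0.539

Total ratio parts = 16. Expected numbers out of 239:
  yellow round: 239 × 9/16 = 134.4375
  yellow wrinkled: 239 × 3/16 = 44.8125
  green round: 239 × 3/16 = 44.8125
  green wrinkled: 239 × 1/16 = 14.9375
χ² = Σ (O − E)² / E
  yellow round: (130 − 134.4375)² / 134.4375 = 0.1465
  yellow wrinkled: (45 − 44.8125)² / 44.8125 = 0.0008
  green round: (49 − 44.8125)² / 44.8125 = 0.3913
  green wrinkled: (15 − 14.9375)² / 14.9375 = 0.0003
χ² = 0.1465 + 0.0008 + 0.3913 + 0.0003 = 0.5389 ≈ 0.539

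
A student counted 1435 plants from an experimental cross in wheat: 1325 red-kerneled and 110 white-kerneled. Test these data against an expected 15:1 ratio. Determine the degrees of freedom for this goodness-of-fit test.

A goodness-of-fit test with 2 phenotype classes has df = 2 − 1 = 1.

1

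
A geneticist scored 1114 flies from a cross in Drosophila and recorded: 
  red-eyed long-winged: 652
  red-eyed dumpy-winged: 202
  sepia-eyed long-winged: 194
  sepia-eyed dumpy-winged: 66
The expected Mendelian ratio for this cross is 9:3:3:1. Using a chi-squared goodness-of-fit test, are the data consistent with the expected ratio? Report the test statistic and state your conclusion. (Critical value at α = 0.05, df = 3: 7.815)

Under the 9:3:3:1 hypothesis (Σ ratio = 16, N = 1114):
  red-eyed long-winged: 1114 × 9/16 = 626.625
  red-eyed dumpy-winged: 1114 × 3/16 = 208.875
  sepia-eyed long-winged: 1114 × 3/16 = 208.875
  sepia-eyed dumpy-winged: 1114 × 1/16 = 69.625
χ² = Σ (O − E)² / E
  red-eyed long-winged: (652 − 626.625)² / 626.625 = 1.0276
  red-eyed dumpy-winged: (202 − 208.875)² / 208.875 = 0.2263
  sepia-eyed long-winged: (194 − 208.875)² / 208.875 = 1.0593
  sepia-eyed dumpy-winged: (66 − 69.625)² / 69.625 = 0.1887
χ² = 1.0276 + 0.2263 + 1.0593 + 0.1887 = 2.5019 ≈ 2.502
Degrees of freedom = 4 − 1 = 3; critical value at α = 0.05 is 7.815.
Since 2.502 < 7.815, we fail to reject the null hypothesis — the data are consistent with the 9:3:3:1 ratio.

2.502; consistent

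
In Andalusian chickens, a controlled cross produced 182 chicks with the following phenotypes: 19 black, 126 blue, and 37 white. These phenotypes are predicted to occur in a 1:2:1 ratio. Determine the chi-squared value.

Expected counts for N = 182 under a 1:2:1 ratio (total parts = 4):
  black: 182 × 1/4 = 45.5
  blue: 182 × 2/4 = 91
  white: 182 × 1/4 = 45.5
χ² = Σ (O − E)² / E
  black: (19 − 45.5)² / 45.5 = 15.4341
  blue: (126 − 91)² / 91 = 13.4615
  white: (37 − 45.5)² / 45.5 = 1.5879
χ² = 15.4341 + 13.4615 + 1.5879 = 30.4835 ≈ 30.484

30.484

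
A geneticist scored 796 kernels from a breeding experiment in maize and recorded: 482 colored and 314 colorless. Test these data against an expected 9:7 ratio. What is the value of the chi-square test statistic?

Expected counts for N = 796 under a 9:7 ratio (total parts = 16):
  colored: 796 × 9/16 = 447.75
  colorless: 796 × 7/16 = 348.25
χ² = Σ (O − E)² / E
  colored: (482 − 447.75)² / 447.75 = 2.6199
  colorless: (314 − 348.25)² / 348.25 = 3.3684
χ² = 2.6199 + 3.3684 = 5.9883 ≈ 5.988

5.988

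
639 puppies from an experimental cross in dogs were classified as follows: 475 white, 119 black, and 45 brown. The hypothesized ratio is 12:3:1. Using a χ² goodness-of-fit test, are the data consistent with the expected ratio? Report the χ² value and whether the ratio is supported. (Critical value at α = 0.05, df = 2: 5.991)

Total ratio parts = 16. Expected numbers out of 639:
  white: 639 × 12/16 = 479.25
  black: 639 × 3/16 = 119.8125
  brown: 639 × 1/16 = 39.9375
χ² = Σ (O − E)² / E
  white: (475 − 479.25)² / 479.25 = 0.0377
  black: (119 − 119.8125)² / 119.8125 = 0.0055
  brown: (45 − 39.9375)² / 39.9375 = 0.6417
χ² = 0.0377 + 0.0055 + 0.6417 = 0.6849 ≈ 0.685
Degrees of freedom = 3 − 1 = 2; critical value at α = 0.05 is 5.991.
Since 0.685 < 5.991, we fail to reject the null hypothesis — the data are consistent with the 12:3:1 ratio.

0.685; consistent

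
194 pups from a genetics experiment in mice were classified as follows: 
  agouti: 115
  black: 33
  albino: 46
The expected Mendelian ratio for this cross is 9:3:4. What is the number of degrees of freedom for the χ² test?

2

A goodness-of-fit test with 3 phenotype classes has df = 3 − 1 = 2.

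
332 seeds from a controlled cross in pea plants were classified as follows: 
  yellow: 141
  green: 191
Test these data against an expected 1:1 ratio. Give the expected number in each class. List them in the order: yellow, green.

Expected counts for N = 332 under a 1:1 ratio (total parts = 2):
  yellow: 332 × 1/2 = 166
  green: 332 × 1/2 = 166

166, 166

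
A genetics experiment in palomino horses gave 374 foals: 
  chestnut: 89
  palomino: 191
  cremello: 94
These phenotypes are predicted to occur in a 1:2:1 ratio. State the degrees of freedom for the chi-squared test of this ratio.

2

A goodness-of-fit test with 3 phenotype classes has df = 3 − 1 = 2.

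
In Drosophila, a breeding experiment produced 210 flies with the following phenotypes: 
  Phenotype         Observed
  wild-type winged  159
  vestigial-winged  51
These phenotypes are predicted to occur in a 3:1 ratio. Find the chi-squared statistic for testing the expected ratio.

0.057

Expected counts for N = 210 under a 3:1 ratio (total parts = 4):
  wild-type winged: 210 × 3/4 = 157.5
  vestigial-winged: 210 × 1/4 = 52.5
χ² = Σ (O − E)² / E
  wild-type winged: (159 − 157.5)² / 157.5 = 0.0143
  vestigial-winged: (51 − 52.5)² / 52.5 = 0.0429
χ² = 0.0143 + 0.0429 = 0.0572 ≈ 0.057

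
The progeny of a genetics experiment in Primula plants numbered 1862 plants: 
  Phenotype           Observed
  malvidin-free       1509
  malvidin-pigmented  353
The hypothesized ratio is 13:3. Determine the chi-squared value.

Total ratio parts = 16. Expected numbers out of 1862:
  malvidin-free: 1862 × 13/16 = 1512.875
  malvidin-pigmented: 1862 × 3/16 = 349.125
χ² = Σ (O − E)² / E
  malvidin-free: (1509 − 1512.875)² / 1512.875 = 0.0099
  malvidin-pigmented: (353 − 349.125)² / 349.125 = 0.0430
χ² = 0.0099 + 0.0430 = 0.0529 ≈ 0.053

0.053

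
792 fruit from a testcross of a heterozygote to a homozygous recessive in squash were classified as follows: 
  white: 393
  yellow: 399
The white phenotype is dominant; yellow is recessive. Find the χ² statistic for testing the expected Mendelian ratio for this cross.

0.045

A testcross of a heterozygote (Aa × aa) gives a 1:1 phenotypic ratio.
Total ratio parts = 2. Expected numbers out of 792:
  white: 792 × 1/2 = 396
  yellow: 792 × 1/2 = 396
χ² = Σ (O − E)² / E
  white: (393 − 396)² / 396 = 0.0227
  yellow: (399 − 396)² / 396 = 0.0227
χ² = 0.0227 + 0.0227 = 0.0454 ≈ 0.045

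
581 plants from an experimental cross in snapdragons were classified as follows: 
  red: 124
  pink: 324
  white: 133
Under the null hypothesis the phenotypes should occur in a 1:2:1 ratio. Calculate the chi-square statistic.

Total ratio parts = 4. Expected numbers out of 581:
  red: 581 × 1/4 = 145.25
  pink: 581 × 2/4 = 290.5
  white: 581 × 1/4 = 145.25
χ² = Σ (O − E)² / E
  red: (124 − 145.25)² / 145.25 = 3.1089
  pink: (324 − 290.5)² / 290.5 = 3.8632
  white: (133 − 145.25)² / 145.25 = 1.0331
χ² = 3.1089 + 3.8632 + 1.0331 = 8.0052 ≈ 8.005

8.005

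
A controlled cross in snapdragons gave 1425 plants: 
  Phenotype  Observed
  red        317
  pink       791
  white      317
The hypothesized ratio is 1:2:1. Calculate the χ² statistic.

17.298

Total ratio parts = 4. Expected numbers out of 1425:
  red: 1425 × 1/4 = 356.25
  pink: 1425 × 2/4 = 712.5
  white: 1425 × 1/4 = 356.25
χ² = Σ (O − E)² / E
  red: (317 − 356.25)² / 356.25 = 4.3244
  pink: (791 − 712.5)² / 712.5 = 8.6488
  white: (317 − 356.25)² / 356.25 = 4.3244
χ² = 4.3244 + 8.6488 + 4.3244 = 17.2976 ≈ 17.298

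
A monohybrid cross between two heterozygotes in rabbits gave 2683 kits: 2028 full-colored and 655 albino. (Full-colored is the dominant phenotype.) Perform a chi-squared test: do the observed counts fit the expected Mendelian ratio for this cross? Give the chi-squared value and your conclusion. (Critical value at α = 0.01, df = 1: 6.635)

0.493; consistent

For a monohybrid cross between heterozygotes with complete dominance, the expected phenotypic ratio is 3:1.
Expected counts for N = 2683 under a 3:1 ratio (total parts = 4):
  full-colored: 2683 × 3/4 = 2012.25
  albino: 2683 × 1/4 = 670.75
χ² = Σ (O − E)² / E
  full-colored: (2028 − 2012.25)² / 2012.25 = 0.1233
  albino: (655 − 670.75)² / 670.75 = 0.3698
χ² = 0.1233 + 0.3698 = 0.4931 ≈ 0.493
Degrees of freedom = 2 − 1 = 1; critical value at α = 0.01 is 6.635.
Since 0.493 < 6.635, we fail to reject the null hypothesis — the data are consistent with the 3:1 ratio.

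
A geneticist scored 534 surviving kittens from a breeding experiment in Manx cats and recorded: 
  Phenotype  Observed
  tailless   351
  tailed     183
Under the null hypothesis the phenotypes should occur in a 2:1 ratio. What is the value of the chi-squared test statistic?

Expected counts for N = 534 under a 2:1 ratio (total parts = 3):
  tailless: 534 × 2/3 = 356
  tailed: 534 × 1/3 = 178
χ² = Σ (O − E)² / E
  tailless: (351 − 356)² / 356 = 0.0702
  tailed: (183 − 178)² / 178 = 0.1404
χ² = 0.0702 + 0.1404 = 0.2106 ≈ 0.211

0.211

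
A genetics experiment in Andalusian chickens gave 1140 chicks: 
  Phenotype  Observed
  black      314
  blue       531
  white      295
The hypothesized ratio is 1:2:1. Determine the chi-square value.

Total ratio parts = 4. Expected numbers out of 1140:
  black: 1140 × 1/4 = 285
  blue: 1140 × 2/4 = 570
  white: 1140 × 1/4 = 285
χ² = Σ (O − E)² / E
  black: (314 − 285)² / 285 = 2.9509
  blue: (531 − 570)² / 570 = 2.6684
  white: (295 − 285)² / 285 = 0.3509
χ² = 2.9509 + 2.6684 + 0.3509 = 5.9702 ≈ 5.970

5.970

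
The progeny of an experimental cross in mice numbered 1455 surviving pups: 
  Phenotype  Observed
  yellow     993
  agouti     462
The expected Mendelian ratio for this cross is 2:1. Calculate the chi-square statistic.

Total ratio parts = 3. Expected numbers out of 1455:
  yellow: 1455 × 2/3 = 970
  agouti: 1455 × 1/3 = 485
χ² = Σ (O − E)² / E
  yellow: (993 − 970)² / 970 = 0.5454
  agouti: (462 − 485)² / 485 = 1.0907
χ² = 0.5454 + 1.0907 = 1.6361 ≈ 1.636

1.636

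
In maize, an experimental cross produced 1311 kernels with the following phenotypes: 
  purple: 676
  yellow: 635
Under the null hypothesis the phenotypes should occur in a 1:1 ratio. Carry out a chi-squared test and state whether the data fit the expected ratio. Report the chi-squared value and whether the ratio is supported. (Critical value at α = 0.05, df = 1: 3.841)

1.282; consistent

Total ratio parts = 2. Expected numbers out of 1311:
  purple: 1311 × 1/2 = 655.5
  yellow: 1311 × 1/2 = 655.5
χ² = Σ (O − E)² / E
  purple: (676 − 655.5)² / 655.5 = 0.6411
  yellow: (635 − 655.5)² / 655.5 = 0.6411
χ² = 0.6411 + 0.6411 = 1.2822 ≈ 1.282
Degrees of freedom = 2 − 1 = 1; critical value at α = 0.05 is 3.841.
Since 1.282 < 3.841, we fail to reject the null hypothesis — the data are consistent with the 1:1 ratio.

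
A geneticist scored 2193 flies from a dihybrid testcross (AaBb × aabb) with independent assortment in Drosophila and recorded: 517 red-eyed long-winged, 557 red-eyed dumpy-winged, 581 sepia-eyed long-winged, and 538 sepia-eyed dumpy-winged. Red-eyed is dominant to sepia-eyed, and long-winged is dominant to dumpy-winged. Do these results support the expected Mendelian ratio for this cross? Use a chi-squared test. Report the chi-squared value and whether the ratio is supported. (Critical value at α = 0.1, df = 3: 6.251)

4.069; consistent

A dihybrid testcross with independent assortment gives a 1:1:1:1 ratio.
Total ratio parts = 4. Expected numbers out of 2193:
  red-eyed long-winged: 2193 × 1/4 = 548.25
  red-eyed dumpy-winged: 2193 × 1/4 = 548.25
  sepia-eyed long-winged: 2193 × 1/4 = 548.25
  sepia-eyed dumpy-winged: 2193 × 1/4 = 548.25
χ² = Σ (O − E)² / E
  red-eyed long-winged: (517 − 548.25)² / 548.25 = 1.7812
  red-eyed dumpy-winged: (557 − 548.25)² / 548.25 = 0.1396
  sepia-eyed long-winged: (581 − 548.25)² / 548.25 = 1.9563
  sepia-eyed dumpy-winged: (538 − 548.25)² / 548.25 = 0.1916
χ² = 1.7812 + 0.1396 + 1.9563 + 0.1916 = 4.0687 ≈ 4.069
Degrees of freedom = 4 − 1 = 3; critical value at α = 0.1 is 6.251.
Since 4.069 < 6.251, we fail to reject the null hypothesis — the data are consistent with the 1:1:1:1 ratio.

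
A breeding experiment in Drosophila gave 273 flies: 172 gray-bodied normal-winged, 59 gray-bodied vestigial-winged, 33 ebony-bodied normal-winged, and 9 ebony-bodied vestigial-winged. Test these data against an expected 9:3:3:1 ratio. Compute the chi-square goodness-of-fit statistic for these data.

13.678

Total ratio parts = 16. Expected numbers out of 273:
  gray-bodied normal-winged: 273 × 9/16 = 153.5625
  gray-bodied vestigial-winged: 273 × 3/16 = 51.1875
  ebony-bodied normal-winged: 273 × 3/16 = 51.1875
  ebony-bodied vestigial-winged: 273 × 1/16 = 17.0625
χ² = Σ (O − E)² / E
  gray-bodied normal-winged: (172 − 153.5625)² / 153.5625 = 2.2137
  gray-bodied vestigial-winged: (59 − 51.1875)² / 51.1875 = 1.1924
  ebony-bodied normal-winged: (33 − 51.1875)² / 51.1875 = 6.4622
  ebony-bodied vestigial-winged: (9 − 17.0625)² / 17.0625 = 3.8098
χ² = 2.2137 + 1.1924 + 6.4622 + 3.8098 = 13.6781 ≈ 13.678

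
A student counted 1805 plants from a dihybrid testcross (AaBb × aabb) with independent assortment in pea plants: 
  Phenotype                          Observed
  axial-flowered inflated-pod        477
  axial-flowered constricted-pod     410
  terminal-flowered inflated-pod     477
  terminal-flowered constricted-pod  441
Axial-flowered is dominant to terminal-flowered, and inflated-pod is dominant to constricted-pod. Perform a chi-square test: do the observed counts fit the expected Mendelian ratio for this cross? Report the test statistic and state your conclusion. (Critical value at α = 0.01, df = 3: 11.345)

6.942; consistent

A dihybrid testcross with independent assortment gives a 1:1:1:1 ratio.
Total ratio parts = 4. Expected numbers out of 1805:
  axial-flowered inflated-pod: 1805 × 1/4 = 451.25
  axial-flowered constricted-pod: 1805 × 1/4 = 451.25
  terminal-flowered inflated-pod: 1805 × 1/4 = 451.25
  terminal-flowered constricted-pod: 1805 × 1/4 = 451.25
χ² = Σ (O − E)² / E
  axial-flowered inflated-pod: (477 − 451.25)² / 451.25 = 1.4694
  axial-flowered constricted-pod: (410 − 451.25)² / 451.25 = 3.7708
  terminal-flowered inflated-pod: (477 − 451.25)² / 451.25 = 1.4694
  terminal-flowered constricted-pod: (441 − 451.25)² / 451.25 = 0.2328
χ² = 1.4694 + 3.7708 + 1.4694 + 0.2328 = 6.9424 ≈ 6.942
Degrees of freedom = 4 − 1 = 3; critical value at α = 0.01 is 11.345.
Since 6.942 < 11.345, we fail to reject the null hypothesis — the data are consistent with the 1:1:1:1 ratio.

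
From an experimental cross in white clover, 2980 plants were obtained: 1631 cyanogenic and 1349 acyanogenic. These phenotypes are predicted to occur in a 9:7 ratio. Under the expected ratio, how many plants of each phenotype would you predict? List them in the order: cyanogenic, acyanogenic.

1676.25, 1303.75

The 9:7 ratio has 16 parts, so with N = 2980 the expected counts are:
  cyanogenic: 2980 × 9/16 = 1676.25
  acyanogenic: 2980 × 7/16 = 1303.75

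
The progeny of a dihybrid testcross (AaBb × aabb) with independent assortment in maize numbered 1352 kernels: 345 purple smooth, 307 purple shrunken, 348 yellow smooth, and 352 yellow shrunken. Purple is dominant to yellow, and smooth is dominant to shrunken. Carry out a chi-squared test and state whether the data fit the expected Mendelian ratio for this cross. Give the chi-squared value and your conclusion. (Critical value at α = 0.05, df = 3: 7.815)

3.864; consistent

A dihybrid testcross with independent assortment gives a 1:1:1:1 ratio.
The 1:1:1:1 ratio has 4 parts, so with N = 1352 the expected counts are:
  purple smooth: 1352 × 1/4 = 338
  purple shrunken: 1352 × 1/4 = 338
  yellow smooth: 1352 × 1/4 = 338
  yellow shrunken: 1352 × 1/4 = 338
χ² = Σ (O − E)² / E
  purple smooth: (345 − 338)² / 338 = 0.1450
  purple shrunken: (307 − 338)² / 338 = 2.8432
  yellow smooth: (348 − 338)² / 338 = 0.2959
  yellow shrunken: (352 − 338)² / 338 = 0.5799
χ² = 0.1450 + 2.8432 + 0.2959 + 0.5799 = 3.864
Degrees of freedom = 4 − 1 = 3; critical value at α = 0.05 is 7.815.
Since 3.864 < 7.815, we fail to reject the null hypothesis — the data are consistent with the 1:1:1:1 ratio.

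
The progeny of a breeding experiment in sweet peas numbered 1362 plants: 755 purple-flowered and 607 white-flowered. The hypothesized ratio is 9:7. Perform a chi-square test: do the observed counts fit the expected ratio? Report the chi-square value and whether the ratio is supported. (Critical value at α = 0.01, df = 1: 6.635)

The 9:7 ratio has 16 parts, so with N = 1362 the expected counts are:
  purple-flowered: 1362 × 9/16 = 766.125
  white-flowered: 1362 × 7/16 = 595.875
χ² = Σ (O − E)² / E
  purple-flowered: (755 − 766.125)² / 766.125 = 0.1615
  white-flowered: (607 − 595.875)² / 595.875 = 0.2077
χ² = 0.1615 + 0.2077 = 0.3692 ≈ 0.369
Degrees of freedom = 2 − 1 = 1; critical value at α = 0.01 is 6.635.
Since 0.369 < 6.635, we fail to reject the null hypothesis — the data are consistent with the 9:7 ratio.

0.369; consistent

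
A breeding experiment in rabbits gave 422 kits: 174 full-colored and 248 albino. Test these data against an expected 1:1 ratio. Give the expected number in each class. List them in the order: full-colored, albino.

Total ratio parts = 2. Expected numbers out of 422:
  full-colored: 422 × 1/2 = 211
  albino: 422 × 1/2 = 211

211, 211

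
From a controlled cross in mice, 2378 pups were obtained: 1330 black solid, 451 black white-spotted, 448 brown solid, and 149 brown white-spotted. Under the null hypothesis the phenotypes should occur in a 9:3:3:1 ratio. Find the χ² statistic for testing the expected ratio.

0.113

Under the 9:3:3:1 hypothesis (Σ ratio = 16, N = 2378):
  black solid: 2378 × 9/16 = 1337.625
  black white-spotted: 2378 × 3/16 = 445.875
  brown solid: 2378 × 3/16 = 445.875
  brown white-spotted: 2378 × 1/16 = 148.625
χ² = Σ (O − E)² / E
  black solid: (1330 − 1337.625)² / 1337.625 = 0.0435
  black white-spotted: (451 − 445.875)² / 445.875 = 0.0589
  brown solid: (448 − 445.875)² / 445.875 = 0.0101
  brown white-spotted: (149 − 148.625)² / 148.625 = 0.0009
χ² = 0.0435 + 0.0589 + 0.0101 + 0.0009 = 0.1134 ≈ 0.113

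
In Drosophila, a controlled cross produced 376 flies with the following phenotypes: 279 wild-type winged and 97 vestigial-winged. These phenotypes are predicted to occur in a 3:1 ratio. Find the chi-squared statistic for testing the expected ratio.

0.128

Total ratio parts = 4. Expected numbers out of 376:
  wild-type winged: 376 × 3/4 = 282
  vestigial-winged: 376 × 1/4 = 94
χ² = Σ (O − E)² / E
  wild-type winged: (279 − 282)² / 282 = 0.0319
  vestigial-winged: (97 − 94)² / 94 = 0.0957
χ² = 0.0319 + 0.0957 = 0.1276 ≈ 0.128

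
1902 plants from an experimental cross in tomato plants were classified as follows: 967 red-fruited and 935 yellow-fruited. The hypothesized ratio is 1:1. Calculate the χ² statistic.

0.538

Under the 1:1 hypothesis (Σ ratio = 2, N = 1902):
  red-fruited: 1902 × 1/2 = 951
  yellow-fruited: 1902 × 1/2 = 951
χ² = Σ (O − E)² / E
  red-fruited: (967 − 951)² / 951 = 0.2692
  yellow-fruited: (935 − 951)² / 951 = 0.2692
χ² = 0.2692 + 0.2692 = 0.5384 ≈ 0.538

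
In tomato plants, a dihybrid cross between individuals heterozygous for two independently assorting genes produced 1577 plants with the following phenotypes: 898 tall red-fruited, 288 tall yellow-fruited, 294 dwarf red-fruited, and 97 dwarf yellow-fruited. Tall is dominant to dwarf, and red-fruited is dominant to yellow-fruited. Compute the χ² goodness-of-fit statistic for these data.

A dihybrid F₂ with independent assortment and complete dominance at both loci gives a 9:3:3:1 phenotypic ratio.
The 9:3:3:1 ratio has 16 parts, so with N = 1577 the expected counts are:
  tall red-fruited: 1577 × 9/16 = 887.0625
  tall yellow-fruited: 1577 × 3/16 = 295.6875
  dwarf red-fruited: 1577 × 3/16 = 295.6875
  dwarf yellow-fruited: 1577 × 1/16 = 98.5625
χ² = Σ (O − E)² / E
  tall red-fruited: (898 − 887.0625)² / 887.0625 = 0.1349
  tall yellow-fruited: (288 − 295.6875)² / 295.6875 = 0.1999
  dwarf red-fruited: (294 − 295.6875)² / 295.6875 = 0.0096
  dwarf yellow-fruited: (97 − 98.5625)² / 98.5625 = 0.0248
χ² = 0.1349 + 0.1999 + 0.0096 + 0.0248 = 0.3692 ≈ 0.369

0.369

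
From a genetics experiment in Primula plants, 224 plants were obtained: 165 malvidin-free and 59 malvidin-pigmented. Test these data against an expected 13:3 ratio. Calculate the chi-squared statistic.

Under the 13:3 hypothesis (Σ ratio = 16, N = 224):
  malvidin-free: 224 × 13/16 = 182
  malvidin-pigmented: 224 × 3/16 = 42
χ² = Σ (O − E)² / E
  malvidin-free: (165 − 182)² / 182 = 1.5879
  malvidin-pigmented: (59 − 42)² / 42 = 6.8810
χ² = 1.5879 + 6.8810 = 8.4689 ≈ 8.469

8.469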